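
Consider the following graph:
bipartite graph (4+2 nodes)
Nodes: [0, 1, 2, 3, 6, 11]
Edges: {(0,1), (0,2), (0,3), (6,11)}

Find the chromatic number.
Clique number ω(G) = 2 (lower bound: χ ≥ ω).
The graph is bipartite (no odd cycle), so 2 colors suffice: χ(G) = 2.
A valid 2-coloring: color 1: [0, 11]; color 2: [1, 2, 3, 6].

χ(G) = 2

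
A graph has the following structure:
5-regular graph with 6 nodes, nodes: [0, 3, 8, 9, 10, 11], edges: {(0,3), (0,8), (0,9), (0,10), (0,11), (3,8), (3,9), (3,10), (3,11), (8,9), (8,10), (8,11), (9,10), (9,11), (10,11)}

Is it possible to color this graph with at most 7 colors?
A valid 7-coloring: color 1: [3]; color 2: [9]; color 3: [11]; color 4: [10]; color 5: [8]; color 6: [0].
(χ(G) = 6 ≤ 7.)

Yes, G is 7-colorable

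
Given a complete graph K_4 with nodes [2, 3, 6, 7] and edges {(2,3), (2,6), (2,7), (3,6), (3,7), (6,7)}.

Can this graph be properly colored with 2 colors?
The clique on vertices [2, 3, 6, 7] has size 4 > 2, so it alone needs 4 colors.

No, G is not 2-colorable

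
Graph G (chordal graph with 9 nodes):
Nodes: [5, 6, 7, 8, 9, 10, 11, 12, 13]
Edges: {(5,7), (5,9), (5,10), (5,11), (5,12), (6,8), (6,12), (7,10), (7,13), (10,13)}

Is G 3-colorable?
A valid 3-coloring: color 1: [5, 6, 13]; color 2: [8, 9, 10, 11, 12]; color 3: [7].
(χ(G) = 3 ≤ 3.)

Yes, G is 3-colorable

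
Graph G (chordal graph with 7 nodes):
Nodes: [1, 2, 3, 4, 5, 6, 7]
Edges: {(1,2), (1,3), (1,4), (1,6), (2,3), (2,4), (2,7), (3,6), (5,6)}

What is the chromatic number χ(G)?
χ(G) = 3

Clique number ω(G) = 3 (lower bound: χ ≥ ω).
The clique on [1, 2, 3] has size 3, forcing χ ≥ 3, and the coloring below uses 3 colors, so χ(G) = 3.
A valid 3-coloring: color 1: [1, 5, 7]; color 2: [2, 6]; color 3: [3, 4].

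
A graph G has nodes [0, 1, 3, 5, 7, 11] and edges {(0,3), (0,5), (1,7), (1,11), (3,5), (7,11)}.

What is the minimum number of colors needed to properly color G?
Clique number ω(G) = 3 (lower bound: χ ≥ ω).
The clique on [0, 3, 5] has size 3, forcing χ ≥ 3, and the coloring below uses 3 colors, so χ(G) = 3.
A valid 3-coloring: color 1: [3, 11]; color 2: [0, 7]; color 3: [1, 5].

χ(G) = 3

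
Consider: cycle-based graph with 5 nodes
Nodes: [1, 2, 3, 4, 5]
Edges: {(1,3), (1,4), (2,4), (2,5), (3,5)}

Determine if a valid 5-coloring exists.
A valid 5-coloring: color 1: [1, 5]; color 2: [3, 4]; color 3: [2].
(χ(G) = 3 ≤ 5.)

Yes, G is 5-colorable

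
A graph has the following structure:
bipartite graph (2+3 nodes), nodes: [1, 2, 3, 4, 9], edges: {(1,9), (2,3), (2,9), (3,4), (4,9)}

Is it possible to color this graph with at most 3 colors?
A valid 3-coloring: color 1: [3, 9]; color 2: [1, 2, 4].
(χ(G) = 2 ≤ 3.)

Yes, G is 3-colorable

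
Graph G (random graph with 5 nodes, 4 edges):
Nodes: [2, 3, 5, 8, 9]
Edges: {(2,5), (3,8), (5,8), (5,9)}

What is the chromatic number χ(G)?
χ(G) = 2

Clique number ω(G) = 2 (lower bound: χ ≥ ω).
The graph is bipartite (no odd cycle), so 2 colors suffice: χ(G) = 2.
A valid 2-coloring: color 1: [3, 5]; color 2: [2, 8, 9].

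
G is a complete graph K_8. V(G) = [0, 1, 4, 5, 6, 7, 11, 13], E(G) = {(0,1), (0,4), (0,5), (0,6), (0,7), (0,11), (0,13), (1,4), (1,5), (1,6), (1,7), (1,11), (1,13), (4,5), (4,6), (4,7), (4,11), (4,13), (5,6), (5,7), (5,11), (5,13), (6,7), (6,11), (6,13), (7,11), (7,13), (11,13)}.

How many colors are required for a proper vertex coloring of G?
χ(G) = 8

Clique number ω(G) = 8 (lower bound: χ ≥ ω).
The clique on [0, 1, 4, 5, 6, 7, 11, 13] has size 8, forcing χ ≥ 8, and the coloring below uses 8 colors, so χ(G) = 8.
A valid 8-coloring: color 1: [4]; color 2: [7]; color 3: [1]; color 4: [13]; color 5: [5]; color 6: [6]; color 7: [0]; color 8: [11].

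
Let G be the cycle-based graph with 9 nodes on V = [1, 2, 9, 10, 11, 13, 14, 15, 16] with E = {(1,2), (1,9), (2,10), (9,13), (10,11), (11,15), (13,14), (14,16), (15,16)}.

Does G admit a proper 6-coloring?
Yes, G is 6-colorable

A valid 6-coloring: color 1: [2, 11, 13, 16]; color 2: [9, 10, 14, 15]; color 3: [1].
(χ(G) = 3 ≤ 6.)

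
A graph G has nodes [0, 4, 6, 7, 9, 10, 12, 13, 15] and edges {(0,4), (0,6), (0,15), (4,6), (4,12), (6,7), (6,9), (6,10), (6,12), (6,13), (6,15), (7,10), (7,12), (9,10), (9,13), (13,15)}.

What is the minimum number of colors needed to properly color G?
Clique number ω(G) = 3 (lower bound: χ ≥ ω).
The clique on [0, 4, 6] has size 3, forcing χ ≥ 3, and the coloring below uses 3 colors, so χ(G) = 3.
A valid 3-coloring: color 1: [6]; color 2: [0, 10, 12, 13]; color 3: [4, 7, 9, 15].

χ(G) = 3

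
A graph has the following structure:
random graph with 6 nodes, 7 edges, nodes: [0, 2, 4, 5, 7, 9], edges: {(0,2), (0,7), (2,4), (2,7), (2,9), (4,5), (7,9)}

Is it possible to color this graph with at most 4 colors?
A valid 4-coloring: color 1: [2, 5]; color 2: [4, 7]; color 3: [0, 9].
(χ(G) = 3 ≤ 4.)

Yes, G is 4-colorable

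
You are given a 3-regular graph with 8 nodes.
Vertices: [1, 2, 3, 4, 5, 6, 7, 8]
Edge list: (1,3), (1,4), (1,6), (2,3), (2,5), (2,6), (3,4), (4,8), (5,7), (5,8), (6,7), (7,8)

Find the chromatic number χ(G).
χ(G) = 3

Clique number ω(G) = 3 (lower bound: χ ≥ ω).
The clique on [1, 3, 4] has size 3, forcing χ ≥ 3, and the coloring below uses 3 colors, so χ(G) = 3.
A valid 3-coloring: color 1: [1, 2, 7]; color 2: [3, 6, 8]; color 3: [4, 5].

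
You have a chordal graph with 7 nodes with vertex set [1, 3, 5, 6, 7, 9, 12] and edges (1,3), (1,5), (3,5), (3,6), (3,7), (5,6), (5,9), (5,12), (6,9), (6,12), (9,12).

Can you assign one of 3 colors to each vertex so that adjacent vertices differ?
The clique on vertices [5, 6, 9, 12] has size 4 > 3, so it alone needs 4 colors.

No, G is not 3-colorable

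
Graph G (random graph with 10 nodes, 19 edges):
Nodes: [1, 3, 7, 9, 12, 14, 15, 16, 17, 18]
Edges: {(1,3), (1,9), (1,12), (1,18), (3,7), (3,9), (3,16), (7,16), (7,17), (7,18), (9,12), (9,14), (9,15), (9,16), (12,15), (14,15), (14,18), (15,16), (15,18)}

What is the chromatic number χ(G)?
Clique number ω(G) = 3 (lower bound: χ ≥ ω).
Odd cycle [16, 3, 1, 12, 15] needs 3 colors (χ ≥ 3).
Vertex 9 is adjacent to every vertex of [1, 3, 12, 15, 16], which already need 3 colors among themselves, so 9 needs a new color (χ ≥ 4).
The coloring below uses 4 colors, so χ(G) = 4.
A valid 4-coloring: color 1: [7, 9]; color 2: [3, 15, 17]; color 3: [12, 16, 18]; color 4: [1, 14].

χ(G) = 4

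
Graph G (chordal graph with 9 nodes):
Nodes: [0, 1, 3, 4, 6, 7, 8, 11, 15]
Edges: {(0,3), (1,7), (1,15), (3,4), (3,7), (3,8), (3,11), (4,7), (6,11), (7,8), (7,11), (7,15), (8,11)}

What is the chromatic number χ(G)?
χ(G) = 4

Clique number ω(G) = 4 (lower bound: χ ≥ ω).
The clique on [3, 7, 8, 11] has size 4, forcing χ ≥ 4, and the coloring below uses 4 colors, so χ(G) = 4.
A valid 4-coloring: color 1: [0, 6, 7]; color 2: [3, 15]; color 3: [1, 4, 11]; color 4: [8].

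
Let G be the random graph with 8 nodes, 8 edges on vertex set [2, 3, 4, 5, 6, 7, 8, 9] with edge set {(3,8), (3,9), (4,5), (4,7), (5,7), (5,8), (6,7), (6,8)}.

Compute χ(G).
Clique number ω(G) = 3 (lower bound: χ ≥ ω).
The clique on [4, 5, 7] has size 3, forcing χ ≥ 3, and the coloring below uses 3 colors, so χ(G) = 3.
A valid 3-coloring: color 1: [2, 3, 5, 6]; color 2: [7, 8, 9]; color 3: [4].

χ(G) = 3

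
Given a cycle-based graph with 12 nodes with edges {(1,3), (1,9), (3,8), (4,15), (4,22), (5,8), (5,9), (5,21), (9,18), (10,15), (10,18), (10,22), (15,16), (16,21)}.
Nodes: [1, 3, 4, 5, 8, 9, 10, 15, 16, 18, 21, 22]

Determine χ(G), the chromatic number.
Clique number ω(G) = 2 (lower bound: χ ≥ ω).
Odd cycle [8, 3, 1, 9, 5] needs 3 colors (χ ≥ 3).
The coloring below uses 3 colors, so χ(G) = 3.
A valid 3-coloring: color 1: [8, 9, 15, 21, 22]; color 2: [3, 4, 5, 10, 16]; color 3: [1, 18].

χ(G) = 3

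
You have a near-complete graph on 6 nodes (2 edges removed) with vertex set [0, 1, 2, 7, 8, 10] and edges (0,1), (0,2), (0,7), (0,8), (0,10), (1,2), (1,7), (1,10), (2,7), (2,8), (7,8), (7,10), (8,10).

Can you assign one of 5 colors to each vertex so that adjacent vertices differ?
Yes, G is 5-colorable

A valid 5-coloring: color 1: [0]; color 2: [7]; color 3: [1, 8]; color 4: [2, 10].
(χ(G) = 4 ≤ 5.)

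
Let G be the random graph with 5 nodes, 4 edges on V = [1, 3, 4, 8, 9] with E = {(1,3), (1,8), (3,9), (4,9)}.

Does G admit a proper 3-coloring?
A valid 3-coloring: color 1: [3, 4, 8]; color 2: [1, 9].
(χ(G) = 2 ≤ 3.)

Yes, G is 3-colorable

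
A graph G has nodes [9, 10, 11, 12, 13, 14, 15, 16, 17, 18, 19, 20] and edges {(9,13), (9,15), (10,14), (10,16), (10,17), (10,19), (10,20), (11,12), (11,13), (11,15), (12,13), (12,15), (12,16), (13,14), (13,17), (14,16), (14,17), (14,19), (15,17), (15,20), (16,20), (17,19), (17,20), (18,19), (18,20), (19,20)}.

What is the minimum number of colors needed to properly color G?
Clique number ω(G) = 4 (lower bound: χ ≥ ω).
The clique on [10, 17, 19, 20] has size 4, forcing χ ≥ 4, and the coloring below uses 4 colors, so χ(G) = 4.
A valid 4-coloring: color 1: [9, 12, 14, 20]; color 2: [11, 16, 17, 18]; color 3: [13, 15, 19]; color 4: [10].

χ(G) = 4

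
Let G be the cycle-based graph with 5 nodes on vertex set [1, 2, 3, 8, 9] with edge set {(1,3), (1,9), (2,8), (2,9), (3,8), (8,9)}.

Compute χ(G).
Clique number ω(G) = 3 (lower bound: χ ≥ ω).
The clique on [2, 8, 9] has size 3, forcing χ ≥ 3, and the coloring below uses 3 colors, so χ(G) = 3.
A valid 3-coloring: color 1: [1, 8]; color 2: [3, 9]; color 3: [2].

χ(G) = 3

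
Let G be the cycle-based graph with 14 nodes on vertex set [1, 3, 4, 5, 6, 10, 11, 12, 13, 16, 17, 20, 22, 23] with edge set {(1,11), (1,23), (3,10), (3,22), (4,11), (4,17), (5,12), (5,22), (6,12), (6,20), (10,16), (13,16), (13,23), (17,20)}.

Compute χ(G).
Clique number ω(G) = 2 (lower bound: χ ≥ ω).
The graph is bipartite (no odd cycle), so 2 colors suffice: χ(G) = 2.
A valid 2-coloring: color 1: [3, 5, 6, 11, 16, 17, 23]; color 2: [1, 4, 10, 12, 13, 20, 22].

χ(G) = 2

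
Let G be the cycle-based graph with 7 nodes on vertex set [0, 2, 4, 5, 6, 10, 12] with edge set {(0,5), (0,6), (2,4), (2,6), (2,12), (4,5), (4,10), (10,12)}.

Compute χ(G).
χ(G) = 3

Clique number ω(G) = 2 (lower bound: χ ≥ ω).
Odd cycle [0, 6, 2, 4, 5] needs 3 colors (χ ≥ 3).
The coloring below uses 3 colors, so χ(G) = 3.
A valid 3-coloring: color 1: [0, 4, 12]; color 2: [2, 5, 10]; color 3: [6].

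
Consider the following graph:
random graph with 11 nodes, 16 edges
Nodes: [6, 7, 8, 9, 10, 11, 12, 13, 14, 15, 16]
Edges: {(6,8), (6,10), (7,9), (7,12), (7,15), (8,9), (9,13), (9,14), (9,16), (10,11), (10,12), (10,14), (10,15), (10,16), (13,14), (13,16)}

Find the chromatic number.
Clique number ω(G) = 3 (lower bound: χ ≥ ω).
The clique on [9, 13, 16] has size 3, forcing χ ≥ 3, and the coloring below uses 3 colors, so χ(G) = 3.
A valid 3-coloring: color 1: [9, 10]; color 2: [7, 8, 11, 14, 16]; color 3: [6, 12, 13, 15].

χ(G) = 3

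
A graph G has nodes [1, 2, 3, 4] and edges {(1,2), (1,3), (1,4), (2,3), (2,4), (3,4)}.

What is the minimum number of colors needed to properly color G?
Clique number ω(G) = 4 (lower bound: χ ≥ ω).
The clique on [1, 2, 3, 4] has size 4, forcing χ ≥ 4, and the coloring below uses 4 colors, so χ(G) = 4.
A valid 4-coloring: color 1: [3]; color 2: [1]; color 3: [4]; color 4: [2].

χ(G) = 4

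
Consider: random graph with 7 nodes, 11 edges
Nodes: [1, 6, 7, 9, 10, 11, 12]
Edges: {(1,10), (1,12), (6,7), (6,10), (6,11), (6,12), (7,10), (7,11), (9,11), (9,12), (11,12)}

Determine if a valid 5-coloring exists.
Yes, G is 5-colorable

A valid 5-coloring: color 1: [7, 12]; color 2: [10, 11]; color 3: [1, 6, 9].
(χ(G) = 3 ≤ 5.)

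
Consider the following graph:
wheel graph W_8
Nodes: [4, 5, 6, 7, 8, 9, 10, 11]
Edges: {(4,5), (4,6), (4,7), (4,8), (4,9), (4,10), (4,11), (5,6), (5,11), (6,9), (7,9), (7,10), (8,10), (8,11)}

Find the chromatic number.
Clique number ω(G) = 3 (lower bound: χ ≥ ω).
Odd cycle [9, 6, 5, 11, 8, 10, 7] needs 3 colors (χ ≥ 3).
Vertex 4 is adjacent to every vertex of [5, 6, 7, 8, 9, 10, 11], which already need 3 colors among themselves, so 4 needs a new color (χ ≥ 4).
The coloring below uses 4 colors, so χ(G) = 4.
A valid 4-coloring: color 1: [4]; color 2: [5, 9, 10]; color 3: [6, 7, 11]; color 4: [8].

χ(G) = 4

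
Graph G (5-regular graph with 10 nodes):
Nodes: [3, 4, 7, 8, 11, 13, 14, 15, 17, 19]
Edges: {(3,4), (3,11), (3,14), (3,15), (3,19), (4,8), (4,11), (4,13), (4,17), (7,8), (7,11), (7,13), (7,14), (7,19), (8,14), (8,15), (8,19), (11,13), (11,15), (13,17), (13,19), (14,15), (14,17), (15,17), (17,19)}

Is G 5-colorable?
A valid 5-coloring: color 1: [11, 14, 19]; color 2: [3, 8, 17]; color 3: [13, 15]; color 4: [4, 7].
(χ(G) = 4 ≤ 5.)

Yes, G is 5-colorable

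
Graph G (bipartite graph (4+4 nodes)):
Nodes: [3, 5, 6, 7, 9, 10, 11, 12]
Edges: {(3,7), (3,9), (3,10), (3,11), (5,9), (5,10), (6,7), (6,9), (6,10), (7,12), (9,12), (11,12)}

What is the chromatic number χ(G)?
Clique number ω(G) = 2 (lower bound: χ ≥ ω).
The graph is bipartite (no odd cycle), so 2 colors suffice: χ(G) = 2.
A valid 2-coloring: color 1: [7, 9, 10, 11]; color 2: [3, 5, 6, 12].

χ(G) = 2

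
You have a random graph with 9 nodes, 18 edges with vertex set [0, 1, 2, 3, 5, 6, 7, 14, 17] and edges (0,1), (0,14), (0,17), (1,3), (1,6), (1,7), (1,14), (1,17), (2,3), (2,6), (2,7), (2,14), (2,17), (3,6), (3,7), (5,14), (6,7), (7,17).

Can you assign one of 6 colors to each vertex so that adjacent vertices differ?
Yes, G is 6-colorable

A valid 6-coloring: color 1: [1, 2, 5]; color 2: [0, 7]; color 3: [6, 14, 17]; color 4: [3].
(χ(G) = 4 ≤ 6.)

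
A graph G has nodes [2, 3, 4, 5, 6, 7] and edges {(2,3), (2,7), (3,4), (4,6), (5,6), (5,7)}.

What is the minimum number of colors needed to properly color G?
χ(G) = 2

Clique number ω(G) = 2 (lower bound: χ ≥ ω).
The graph is bipartite (no odd cycle), so 2 colors suffice: χ(G) = 2.
A valid 2-coloring: color 1: [3, 6, 7]; color 2: [2, 4, 5].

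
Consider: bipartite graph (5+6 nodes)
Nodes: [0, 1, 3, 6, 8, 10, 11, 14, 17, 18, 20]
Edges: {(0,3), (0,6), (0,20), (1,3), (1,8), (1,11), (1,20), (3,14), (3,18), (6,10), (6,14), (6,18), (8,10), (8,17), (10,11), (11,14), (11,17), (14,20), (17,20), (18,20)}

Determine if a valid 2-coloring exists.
Yes, G is 2-colorable

A valid 2-coloring: color 1: [3, 6, 8, 11, 20]; color 2: [0, 1, 10, 14, 17, 18].
(χ(G) = 2 ≤ 2.)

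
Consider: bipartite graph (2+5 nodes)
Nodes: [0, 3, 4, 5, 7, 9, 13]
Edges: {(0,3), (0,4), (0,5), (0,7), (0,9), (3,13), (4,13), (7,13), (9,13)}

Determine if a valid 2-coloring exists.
Yes, G is 2-colorable

A valid 2-coloring: color 1: [0, 13]; color 2: [3, 4, 5, 7, 9].
(χ(G) = 2 ≤ 2.)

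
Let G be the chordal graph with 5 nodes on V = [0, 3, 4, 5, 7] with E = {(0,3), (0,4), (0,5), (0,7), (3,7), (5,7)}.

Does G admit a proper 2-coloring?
No, G is not 2-colorable

The clique on vertices [0, 3, 7] has size 3 > 2, so it alone needs 3 colors.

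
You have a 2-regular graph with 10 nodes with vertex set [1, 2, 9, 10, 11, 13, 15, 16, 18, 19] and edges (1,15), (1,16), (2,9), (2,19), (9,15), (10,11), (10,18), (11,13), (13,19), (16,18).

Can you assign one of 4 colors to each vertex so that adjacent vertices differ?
A valid 4-coloring: color 1: [2, 10, 13, 15, 16]; color 2: [1, 9, 11, 18, 19].
(χ(G) = 2 ≤ 4.)

Yes, G is 4-colorable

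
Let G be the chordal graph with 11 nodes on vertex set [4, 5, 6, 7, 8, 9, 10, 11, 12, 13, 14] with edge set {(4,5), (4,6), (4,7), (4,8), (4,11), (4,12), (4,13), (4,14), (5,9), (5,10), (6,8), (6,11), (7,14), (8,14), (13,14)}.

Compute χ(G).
χ(G) = 3

Clique number ω(G) = 3 (lower bound: χ ≥ ω).
The clique on [4, 6, 8] has size 3, forcing χ ≥ 3, and the coloring below uses 3 colors, so χ(G) = 3.
A valid 3-coloring: color 1: [4, 9, 10]; color 2: [5, 6, 12, 14]; color 3: [7, 8, 11, 13].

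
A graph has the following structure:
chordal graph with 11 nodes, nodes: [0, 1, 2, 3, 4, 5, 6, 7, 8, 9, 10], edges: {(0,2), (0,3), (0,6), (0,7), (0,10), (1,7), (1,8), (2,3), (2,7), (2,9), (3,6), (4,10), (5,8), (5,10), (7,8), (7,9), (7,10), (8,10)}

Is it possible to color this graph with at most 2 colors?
No, G is not 2-colorable

The clique on vertices [0, 2, 3] has size 3 > 2, so it alone needs 3 colors.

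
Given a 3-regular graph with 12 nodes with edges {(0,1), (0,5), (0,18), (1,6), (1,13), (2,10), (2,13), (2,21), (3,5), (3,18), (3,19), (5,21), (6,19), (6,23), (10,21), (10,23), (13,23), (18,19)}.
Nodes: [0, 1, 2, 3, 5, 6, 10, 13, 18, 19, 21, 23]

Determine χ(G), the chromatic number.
Clique number ω(G) = 3 (lower bound: χ ≥ ω).
The clique on [2, 10, 21] has size 3, forcing χ ≥ 3, and the coloring below uses 3 colors, so χ(G) = 3.
A valid 3-coloring: color 1: [2, 5, 6, 18]; color 2: [1, 3, 21, 23]; color 3: [0, 10, 13, 19].

χ(G) = 3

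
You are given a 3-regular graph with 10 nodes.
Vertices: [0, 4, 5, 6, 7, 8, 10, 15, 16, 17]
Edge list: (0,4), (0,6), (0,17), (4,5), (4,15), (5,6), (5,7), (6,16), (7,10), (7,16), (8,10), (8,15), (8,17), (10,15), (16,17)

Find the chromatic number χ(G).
Clique number ω(G) = 3 (lower bound: χ ≥ ω).
The clique on [8, 10, 15] has size 3, forcing χ ≥ 3, and the coloring below uses 3 colors, so χ(G) = 3.
A valid 3-coloring: color 1: [0, 5, 8, 16]; color 2: [6, 7, 15, 17]; color 3: [4, 10].

χ(G) = 3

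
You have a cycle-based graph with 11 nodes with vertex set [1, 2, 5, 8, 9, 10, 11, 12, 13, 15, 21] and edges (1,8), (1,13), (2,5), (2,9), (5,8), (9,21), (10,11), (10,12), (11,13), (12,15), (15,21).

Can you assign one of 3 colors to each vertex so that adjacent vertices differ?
Yes, G is 3-colorable

A valid 3-coloring: color 1: [1, 5, 9, 10, 15]; color 2: [2, 8, 11, 12, 21]; color 3: [13].
(χ(G) = 3 ≤ 3.)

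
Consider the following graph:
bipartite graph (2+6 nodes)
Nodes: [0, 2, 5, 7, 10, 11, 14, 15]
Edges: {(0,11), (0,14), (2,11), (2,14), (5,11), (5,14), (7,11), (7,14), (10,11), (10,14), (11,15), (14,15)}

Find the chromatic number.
χ(G) = 2

Clique number ω(G) = 2 (lower bound: χ ≥ ω).
The graph is bipartite (no odd cycle), so 2 colors suffice: χ(G) = 2.
A valid 2-coloring: color 1: [11, 14]; color 2: [0, 2, 5, 7, 10, 15].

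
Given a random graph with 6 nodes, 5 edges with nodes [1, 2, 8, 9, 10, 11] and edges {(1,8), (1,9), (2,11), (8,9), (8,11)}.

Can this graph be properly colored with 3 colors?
A valid 3-coloring: color 1: [2, 8, 10]; color 2: [1, 11]; color 3: [9].
(χ(G) = 3 ≤ 3.)

Yes, G is 3-colorable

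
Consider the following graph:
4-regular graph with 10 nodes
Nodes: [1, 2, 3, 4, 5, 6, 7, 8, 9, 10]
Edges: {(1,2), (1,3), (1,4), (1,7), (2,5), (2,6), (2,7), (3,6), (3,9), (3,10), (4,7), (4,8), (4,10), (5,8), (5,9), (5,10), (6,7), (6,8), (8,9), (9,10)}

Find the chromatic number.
χ(G) = 4

Clique number ω(G) = 3 (lower bound: χ ≥ ω).
Suppose a proper 3-coloring c exists. The clique [1, 2, 7] takes 3 distinct colors; by symmetry let c(1) = 1, c(2) = 2, c(7) = 3.
- Vertex 4: neighbors [1, 7] already have colors [1, 3] ⇒ c(4) = 2.
- Vertex 6: neighbors [2, 7] already have colors [2, 3] ⇒ c(6) = 1.
- Vertex 8: neighbors [6, 4] already have colors [1, 2] ⇒ c(8) = 3.
- Vertex 5: neighbors [2, 8] already have colors [2, 3] ⇒ c(5) = 1.
- Vertex 9: neighbors [5, 8] already have colors [1, 3] ⇒ c(9) = 2.
- Vertex 3: neighbors [1, 9] already have colors [1, 2] ⇒ c(3) = 3.
- Vertex 10: neighbors [5, 4, 3] already have colors [1, 2, 3] — all 3 colors blocked. Contradiction.
The forced assignments end in a contradiction, so G has no proper 3-coloring (χ ≥ 4).
The coloring below uses 4 colors, so χ(G) = 4.
A valid 4-coloring: color 1: [1, 6, 9]; color 2: [3, 5, 7]; color 3: [2, 8, 10]; color 4: [4].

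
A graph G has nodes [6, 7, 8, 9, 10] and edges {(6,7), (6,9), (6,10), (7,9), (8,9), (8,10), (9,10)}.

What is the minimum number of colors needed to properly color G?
Clique number ω(G) = 3 (lower bound: χ ≥ ω).
The clique on [8, 9, 10] has size 3, forcing χ ≥ 3, and the coloring below uses 3 colors, so χ(G) = 3.
A valid 3-coloring: color 1: [9]; color 2: [6, 8]; color 3: [7, 10].

χ(G) = 3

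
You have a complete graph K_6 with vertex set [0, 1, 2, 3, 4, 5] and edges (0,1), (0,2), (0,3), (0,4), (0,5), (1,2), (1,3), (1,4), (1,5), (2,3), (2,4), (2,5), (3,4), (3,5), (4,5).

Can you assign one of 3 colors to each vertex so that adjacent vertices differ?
No, G is not 3-colorable

The clique on vertices [0, 1, 2, 3, 4, 5] has size 6 > 3, so it alone needs 6 colors.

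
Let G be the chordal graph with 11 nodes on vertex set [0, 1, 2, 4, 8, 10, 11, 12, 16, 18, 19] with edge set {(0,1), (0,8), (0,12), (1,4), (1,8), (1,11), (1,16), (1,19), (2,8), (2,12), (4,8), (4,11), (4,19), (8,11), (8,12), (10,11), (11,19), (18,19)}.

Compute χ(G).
Clique number ω(G) = 4 (lower bound: χ ≥ ω).
The clique on [1, 4, 8, 11] has size 4, forcing χ ≥ 4, and the coloring below uses 4 colors, so χ(G) = 4.
A valid 4-coloring: color 1: [1, 10, 12, 18]; color 2: [8, 16, 19]; color 3: [0, 2, 11]; color 4: [4].

χ(G) = 4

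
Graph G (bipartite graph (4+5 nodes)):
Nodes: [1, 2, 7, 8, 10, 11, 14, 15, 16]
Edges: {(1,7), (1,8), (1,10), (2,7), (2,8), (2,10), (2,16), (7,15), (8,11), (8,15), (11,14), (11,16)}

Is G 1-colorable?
No, G is not 1-colorable

Edge (1,8) forces its endpoints to differ, so 1 color is not enough.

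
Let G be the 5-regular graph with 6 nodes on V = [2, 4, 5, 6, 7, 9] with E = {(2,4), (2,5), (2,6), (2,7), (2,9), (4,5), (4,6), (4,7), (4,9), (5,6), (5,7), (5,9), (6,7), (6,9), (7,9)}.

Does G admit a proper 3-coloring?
No, G is not 3-colorable

The clique on vertices [2, 4, 5, 6, 7, 9] has size 6 > 3, so it alone needs 6 colors.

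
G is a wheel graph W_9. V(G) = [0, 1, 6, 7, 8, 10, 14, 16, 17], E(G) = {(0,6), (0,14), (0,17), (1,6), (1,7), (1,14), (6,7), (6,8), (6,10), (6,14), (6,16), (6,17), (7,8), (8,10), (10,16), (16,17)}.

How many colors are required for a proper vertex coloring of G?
χ(G) = 3

Clique number ω(G) = 3 (lower bound: χ ≥ ω).
The clique on [0, 6, 17] has size 3, forcing χ ≥ 3, and the coloring below uses 3 colors, so χ(G) = 3.
A valid 3-coloring: color 1: [6]; color 2: [0, 1, 8, 16]; color 3: [7, 10, 14, 17].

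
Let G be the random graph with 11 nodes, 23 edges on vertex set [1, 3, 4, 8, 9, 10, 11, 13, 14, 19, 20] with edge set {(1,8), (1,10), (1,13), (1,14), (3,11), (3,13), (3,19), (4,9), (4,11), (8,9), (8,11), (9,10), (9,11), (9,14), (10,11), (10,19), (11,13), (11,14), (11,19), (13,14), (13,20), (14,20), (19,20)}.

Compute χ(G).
χ(G) = 3

Clique number ω(G) = 3 (lower bound: χ ≥ ω).
The clique on [1, 13, 14] has size 3, forcing χ ≥ 3, and the coloring below uses 3 colors, so χ(G) = 3.
A valid 3-coloring: color 1: [1, 11, 20]; color 2: [9, 13, 19]; color 3: [3, 4, 8, 10, 14].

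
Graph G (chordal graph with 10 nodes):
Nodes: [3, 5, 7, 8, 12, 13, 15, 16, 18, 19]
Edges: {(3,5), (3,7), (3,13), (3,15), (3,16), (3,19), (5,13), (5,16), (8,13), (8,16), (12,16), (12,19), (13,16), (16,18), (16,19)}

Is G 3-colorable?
The clique on vertices [3, 5, 13, 16] has size 4 > 3, so it alone needs 4 colors.

No, G is not 3-colorable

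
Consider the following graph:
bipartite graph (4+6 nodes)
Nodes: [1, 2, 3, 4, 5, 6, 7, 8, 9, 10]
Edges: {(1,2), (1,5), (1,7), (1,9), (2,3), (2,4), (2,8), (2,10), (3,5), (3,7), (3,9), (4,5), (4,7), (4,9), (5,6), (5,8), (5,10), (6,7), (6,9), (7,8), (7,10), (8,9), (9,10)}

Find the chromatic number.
χ(G) = 2

Clique number ω(G) = 2 (lower bound: χ ≥ ω).
The graph is bipartite (no odd cycle), so 2 colors suffice: χ(G) = 2.
A valid 2-coloring: color 1: [2, 5, 7, 9]; color 2: [1, 3, 4, 6, 8, 10].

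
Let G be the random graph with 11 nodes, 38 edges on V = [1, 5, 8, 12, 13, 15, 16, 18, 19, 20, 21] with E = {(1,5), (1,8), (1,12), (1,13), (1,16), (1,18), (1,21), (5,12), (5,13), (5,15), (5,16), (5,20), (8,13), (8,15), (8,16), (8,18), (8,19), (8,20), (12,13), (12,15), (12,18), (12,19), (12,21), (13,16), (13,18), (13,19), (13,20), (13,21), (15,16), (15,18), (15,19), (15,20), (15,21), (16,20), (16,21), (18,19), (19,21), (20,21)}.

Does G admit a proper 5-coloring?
Yes, G is 5-colorable

A valid 5-coloring: color 1: [13, 15]; color 2: [5, 8, 21]; color 3: [12, 16]; color 4: [1, 19, 20]; color 5: [18].
(χ(G) = 5 ≤ 5.)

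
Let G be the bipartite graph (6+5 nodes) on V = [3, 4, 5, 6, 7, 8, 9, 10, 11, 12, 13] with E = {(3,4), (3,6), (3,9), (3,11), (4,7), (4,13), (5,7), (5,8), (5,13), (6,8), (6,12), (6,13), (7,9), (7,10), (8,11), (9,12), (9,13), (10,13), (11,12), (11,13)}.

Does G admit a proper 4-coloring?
A valid 4-coloring: color 1: [3, 7, 8, 12, 13]; color 2: [4, 5, 6, 9, 10, 11].
(χ(G) = 2 ≤ 4.)

Yes, G is 4-colorable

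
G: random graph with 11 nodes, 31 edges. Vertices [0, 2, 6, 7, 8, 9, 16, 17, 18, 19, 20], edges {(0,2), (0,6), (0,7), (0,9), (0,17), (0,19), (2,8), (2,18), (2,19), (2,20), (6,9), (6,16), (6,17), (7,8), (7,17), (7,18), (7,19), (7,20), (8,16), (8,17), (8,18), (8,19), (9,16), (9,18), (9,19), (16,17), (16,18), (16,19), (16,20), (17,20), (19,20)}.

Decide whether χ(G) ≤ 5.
A valid 5-coloring: color 1: [2, 7, 16]; color 2: [6, 18, 19]; color 3: [0, 8, 20]; color 4: [9, 17].
(χ(G) = 4 ≤ 5.)

Yes, G is 5-colorable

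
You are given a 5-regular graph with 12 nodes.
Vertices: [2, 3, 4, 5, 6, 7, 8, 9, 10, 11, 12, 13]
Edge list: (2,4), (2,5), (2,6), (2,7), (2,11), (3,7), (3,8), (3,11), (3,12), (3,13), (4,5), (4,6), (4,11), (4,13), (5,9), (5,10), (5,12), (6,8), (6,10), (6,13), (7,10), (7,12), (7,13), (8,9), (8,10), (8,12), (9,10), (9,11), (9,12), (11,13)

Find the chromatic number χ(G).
Clique number ω(G) = 3 (lower bound: χ ≥ ω).
Suppose a proper 3-coloring c exists. The clique [2, 4, 5] takes 3 distinct colors; by symmetry let c(2) = 1, c(4) = 2, c(5) = 3.
- Vertex 6: neighbors [2, 4] already have colors [1, 2] ⇒ c(6) = 3.
- Vertex 11: neighbors [2, 4] already have colors [1, 2] ⇒ c(11) = 3.
- Vertex 13: neighbors [4, 6] already have colors [2, 3] ⇒ c(13) = 1.
- Vertex 3: neighbors [13, 11] already have colors [1, 3] ⇒ c(3) = 2.
- Vertex 8: neighbors [3, 6] already have colors [2, 3] ⇒ c(8) = 1.
- Vertex 12: neighbors [8, 3, 5] already have colors [1, 2, 3] — all 3 colors blocked. Contradiction.
The forced assignments end in a contradiction, so G has no proper 3-coloring (χ ≥ 4).
The coloring below uses 4 colors, so χ(G) = 4.
A valid 4-coloring: color 1: [5, 6, 7, 11]; color 2: [2, 8, 13]; color 3: [3, 4, 9]; color 4: [10, 12].

χ(G) = 4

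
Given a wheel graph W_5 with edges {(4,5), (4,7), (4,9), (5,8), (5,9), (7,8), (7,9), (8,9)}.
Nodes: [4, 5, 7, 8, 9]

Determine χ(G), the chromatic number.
χ(G) = 3

Clique number ω(G) = 3 (lower bound: χ ≥ ω).
The clique on [5, 8, 9] has size 3, forcing χ ≥ 3, and the coloring below uses 3 colors, so χ(G) = 3.
A valid 3-coloring: color 1: [9]; color 2: [5, 7]; color 3: [4, 8].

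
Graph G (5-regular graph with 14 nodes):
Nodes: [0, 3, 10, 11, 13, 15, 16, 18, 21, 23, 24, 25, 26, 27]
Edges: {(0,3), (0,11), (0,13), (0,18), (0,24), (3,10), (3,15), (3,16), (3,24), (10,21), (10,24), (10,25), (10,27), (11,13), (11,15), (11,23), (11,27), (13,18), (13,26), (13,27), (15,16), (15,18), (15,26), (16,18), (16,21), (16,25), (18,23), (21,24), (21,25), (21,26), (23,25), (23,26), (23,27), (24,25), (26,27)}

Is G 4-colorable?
Yes, G is 4-colorable

A valid 4-coloring: color 1: [0, 10, 16, 23]; color 2: [3, 11, 18, 25, 26]; color 3: [15, 24, 27]; color 4: [13, 21].
(χ(G) = 4 ≤ 4.)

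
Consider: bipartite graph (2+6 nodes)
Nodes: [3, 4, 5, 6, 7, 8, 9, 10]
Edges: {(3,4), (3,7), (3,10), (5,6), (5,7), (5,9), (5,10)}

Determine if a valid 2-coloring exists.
Yes, G is 2-colorable

A valid 2-coloring: color 1: [3, 5, 8]; color 2: [4, 6, 7, 9, 10].
(χ(G) = 2 ≤ 2.)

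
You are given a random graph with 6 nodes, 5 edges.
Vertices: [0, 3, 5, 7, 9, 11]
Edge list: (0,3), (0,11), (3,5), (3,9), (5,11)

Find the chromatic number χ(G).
Clique number ω(G) = 2 (lower bound: χ ≥ ω).
The graph is bipartite (no odd cycle), so 2 colors suffice: χ(G) = 2.
A valid 2-coloring: color 1: [3, 7, 11]; color 2: [0, 5, 9].

χ(G) = 2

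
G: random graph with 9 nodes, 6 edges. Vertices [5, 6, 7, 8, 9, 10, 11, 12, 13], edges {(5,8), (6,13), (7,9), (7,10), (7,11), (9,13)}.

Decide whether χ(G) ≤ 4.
A valid 4-coloring: color 1: [7, 8, 12, 13]; color 2: [5, 6, 9, 10, 11].
(χ(G) = 2 ≤ 4.)

Yes, G is 4-colorable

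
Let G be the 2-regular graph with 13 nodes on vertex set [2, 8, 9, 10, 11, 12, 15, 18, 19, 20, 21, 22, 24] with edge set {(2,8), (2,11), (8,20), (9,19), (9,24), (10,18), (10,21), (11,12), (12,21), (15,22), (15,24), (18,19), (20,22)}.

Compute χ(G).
Clique number ω(G) = 2 (lower bound: χ ≥ ω).
Odd cycle [10, 21, 12, 11, 2, 8, 20, 22, 15, 24, 9, 19, 18] needs 3 colors (χ ≥ 3).
The coloring below uses 3 colors, so χ(G) = 3.
A valid 3-coloring: color 1: [2, 10, 12, 15, 19, 20]; color 2: [8, 11, 18, 21, 22, 24]; color 3: [9].

χ(G) = 3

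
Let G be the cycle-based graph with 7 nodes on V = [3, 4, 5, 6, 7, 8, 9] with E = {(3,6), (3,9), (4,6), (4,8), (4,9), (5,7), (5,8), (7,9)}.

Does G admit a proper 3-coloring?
Yes, G is 3-colorable

A valid 3-coloring: color 1: [3, 4, 5]; color 2: [6, 8, 9]; color 3: [7].
(χ(G) = 3 ≤ 3.)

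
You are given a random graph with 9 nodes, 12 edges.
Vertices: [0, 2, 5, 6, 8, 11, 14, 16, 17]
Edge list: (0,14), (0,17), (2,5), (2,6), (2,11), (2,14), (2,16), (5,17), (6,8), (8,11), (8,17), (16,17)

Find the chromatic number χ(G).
Clique number ω(G) = 2 (lower bound: χ ≥ ω).
Odd cycle [17, 5, 2, 11, 8] needs 3 colors (χ ≥ 3).
The coloring below uses 3 colors, so χ(G) = 3.
A valid 3-coloring: color 1: [0, 2, 8]; color 2: [6, 11, 14, 17]; color 3: [5, 16].

χ(G) = 3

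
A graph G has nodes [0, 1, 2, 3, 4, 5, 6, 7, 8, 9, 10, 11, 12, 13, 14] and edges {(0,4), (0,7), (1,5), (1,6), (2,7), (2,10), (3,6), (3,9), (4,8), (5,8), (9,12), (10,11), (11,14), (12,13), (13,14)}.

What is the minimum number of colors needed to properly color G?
χ(G) = 3

Clique number ω(G) = 2 (lower bound: χ ≥ ω).
Odd cycle [12, 9, 3, 6, 1, 5, 8, 4, 0, 7, 2, 10, 11, 14, 13] needs 3 colors (χ ≥ 3).
The coloring below uses 3 colors, so χ(G) = 3.
A valid 3-coloring: color 1: [0, 1, 2, 3, 8, 12, 14]; color 2: [4, 5, 6, 7, 9, 10, 13]; color 3: [11].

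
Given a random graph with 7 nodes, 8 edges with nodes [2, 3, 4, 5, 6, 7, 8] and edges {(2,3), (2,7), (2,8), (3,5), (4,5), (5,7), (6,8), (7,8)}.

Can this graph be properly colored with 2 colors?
No, G is not 2-colorable

The clique on vertices [2, 7, 8] has size 3 > 2, so it alone needs 3 colors.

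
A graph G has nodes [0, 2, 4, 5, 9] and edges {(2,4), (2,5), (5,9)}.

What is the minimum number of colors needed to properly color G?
Clique number ω(G) = 2 (lower bound: χ ≥ ω).
The graph is bipartite (no odd cycle), so 2 colors suffice: χ(G) = 2.
A valid 2-coloring: color 1: [0, 4, 5]; color 2: [2, 9].

χ(G) = 2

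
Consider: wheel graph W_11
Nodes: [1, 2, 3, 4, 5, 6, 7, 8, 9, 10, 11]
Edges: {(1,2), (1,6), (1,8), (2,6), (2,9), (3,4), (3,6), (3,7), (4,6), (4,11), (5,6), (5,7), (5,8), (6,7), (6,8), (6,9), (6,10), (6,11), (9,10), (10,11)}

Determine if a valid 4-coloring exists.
Yes, G is 4-colorable

A valid 4-coloring: color 1: [6]; color 2: [1, 3, 5, 9, 11]; color 3: [2, 4, 7, 8, 10].
(χ(G) = 3 ≤ 4.)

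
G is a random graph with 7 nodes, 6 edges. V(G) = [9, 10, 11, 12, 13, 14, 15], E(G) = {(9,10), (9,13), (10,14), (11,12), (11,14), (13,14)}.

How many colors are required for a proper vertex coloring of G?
Clique number ω(G) = 2 (lower bound: χ ≥ ω).
The graph is bipartite (no odd cycle), so 2 colors suffice: χ(G) = 2.
A valid 2-coloring: color 1: [9, 12, 14, 15]; color 2: [10, 11, 13].

χ(G) = 2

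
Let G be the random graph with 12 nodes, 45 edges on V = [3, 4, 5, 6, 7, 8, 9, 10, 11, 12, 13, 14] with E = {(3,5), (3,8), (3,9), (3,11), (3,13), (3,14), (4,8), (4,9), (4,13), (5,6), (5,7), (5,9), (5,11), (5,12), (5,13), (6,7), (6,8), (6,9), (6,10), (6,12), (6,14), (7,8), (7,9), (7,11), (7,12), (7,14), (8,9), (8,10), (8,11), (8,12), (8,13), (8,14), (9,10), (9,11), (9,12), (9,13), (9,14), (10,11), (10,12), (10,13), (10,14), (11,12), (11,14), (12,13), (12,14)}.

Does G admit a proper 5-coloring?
The clique on vertices [8, 9, 10, 11, 12, 14] has size 6 > 5, so it alone needs 6 colors.

No, G is not 5-colorable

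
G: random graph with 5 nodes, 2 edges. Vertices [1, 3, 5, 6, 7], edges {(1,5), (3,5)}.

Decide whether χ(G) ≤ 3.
A valid 3-coloring: color 1: [5, 6, 7]; color 2: [1, 3].
(χ(G) = 2 ≤ 3.)

Yes, G is 3-colorable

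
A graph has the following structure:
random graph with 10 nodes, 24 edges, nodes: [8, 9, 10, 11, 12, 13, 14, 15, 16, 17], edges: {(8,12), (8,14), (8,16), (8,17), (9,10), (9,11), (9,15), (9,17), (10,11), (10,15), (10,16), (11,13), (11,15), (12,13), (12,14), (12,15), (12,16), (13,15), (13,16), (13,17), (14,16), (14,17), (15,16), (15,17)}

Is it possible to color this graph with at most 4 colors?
A valid 4-coloring: color 1: [8, 15]; color 2: [11, 16, 17]; color 3: [9, 12]; color 4: [10, 13, 14].
(χ(G) = 4 ≤ 4.)

Yes, G is 4-colorable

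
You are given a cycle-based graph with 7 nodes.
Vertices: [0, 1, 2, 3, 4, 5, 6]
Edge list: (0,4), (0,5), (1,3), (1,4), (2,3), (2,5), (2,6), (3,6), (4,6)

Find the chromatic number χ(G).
Clique number ω(G) = 3 (lower bound: χ ≥ ω).
The clique on [2, 3, 6] has size 3, forcing χ ≥ 3, and the coloring below uses 3 colors, so χ(G) = 3.
A valid 3-coloring: color 1: [3, 4, 5]; color 2: [0, 1, 6]; color 3: [2].

χ(G) = 3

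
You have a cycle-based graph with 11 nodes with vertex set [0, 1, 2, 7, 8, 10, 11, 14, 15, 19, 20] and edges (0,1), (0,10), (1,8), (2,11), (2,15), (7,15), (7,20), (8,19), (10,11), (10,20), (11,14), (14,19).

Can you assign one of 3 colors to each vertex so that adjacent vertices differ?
Yes, G is 3-colorable

A valid 3-coloring: color 1: [1, 2, 7, 10, 14]; color 2: [0, 8, 11, 15, 20]; color 3: [19].
(χ(G) = 3 ≤ 3.)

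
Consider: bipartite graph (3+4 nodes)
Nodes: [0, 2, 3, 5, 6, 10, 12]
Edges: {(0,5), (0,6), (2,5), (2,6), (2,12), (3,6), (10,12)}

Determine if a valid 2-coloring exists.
Yes, G is 2-colorable

A valid 2-coloring: color 1: [5, 6, 12]; color 2: [0, 2, 3, 10].
(χ(G) = 2 ≤ 2.)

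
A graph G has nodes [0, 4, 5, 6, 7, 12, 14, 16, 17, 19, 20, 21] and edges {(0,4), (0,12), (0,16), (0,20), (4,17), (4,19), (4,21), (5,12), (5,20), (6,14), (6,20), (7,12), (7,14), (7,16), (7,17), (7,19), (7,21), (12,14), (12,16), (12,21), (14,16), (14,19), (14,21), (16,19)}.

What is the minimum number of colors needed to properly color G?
Clique number ω(G) = 4 (lower bound: χ ≥ ω).
The clique on [7, 14, 16, 19] has size 4, forcing χ ≥ 4, and the coloring below uses 4 colors, so χ(G) = 4.
A valid 4-coloring: color 1: [0, 5, 14, 17]; color 2: [12, 19, 20]; color 3: [4, 6, 7]; color 4: [16, 21].

χ(G) = 4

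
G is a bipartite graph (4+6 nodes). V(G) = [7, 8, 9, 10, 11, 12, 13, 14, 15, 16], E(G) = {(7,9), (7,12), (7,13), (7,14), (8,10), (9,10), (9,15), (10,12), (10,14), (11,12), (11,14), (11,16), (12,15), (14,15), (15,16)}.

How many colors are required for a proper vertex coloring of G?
Clique number ω(G) = 2 (lower bound: χ ≥ ω).
The graph is bipartite (no odd cycle), so 2 colors suffice: χ(G) = 2.
A valid 2-coloring: color 1: [7, 10, 11, 15]; color 2: [8, 9, 12, 13, 14, 16].

χ(G) = 2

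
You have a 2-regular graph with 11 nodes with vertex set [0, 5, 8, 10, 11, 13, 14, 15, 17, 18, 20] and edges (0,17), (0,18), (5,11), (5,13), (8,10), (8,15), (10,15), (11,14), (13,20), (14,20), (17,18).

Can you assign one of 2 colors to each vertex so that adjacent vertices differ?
No, G is not 2-colorable

The clique on vertices [0, 17, 18] has size 3 > 2, so it alone needs 3 colors.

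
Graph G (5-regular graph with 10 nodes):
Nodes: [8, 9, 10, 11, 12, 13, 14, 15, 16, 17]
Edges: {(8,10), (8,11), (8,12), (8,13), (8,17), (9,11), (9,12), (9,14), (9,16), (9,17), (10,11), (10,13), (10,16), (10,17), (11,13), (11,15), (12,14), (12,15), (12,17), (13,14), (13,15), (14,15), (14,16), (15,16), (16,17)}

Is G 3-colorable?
The clique on vertices [8, 10, 11, 13] has size 4 > 3, so it alone needs 4 colors.

No, G is not 3-colorable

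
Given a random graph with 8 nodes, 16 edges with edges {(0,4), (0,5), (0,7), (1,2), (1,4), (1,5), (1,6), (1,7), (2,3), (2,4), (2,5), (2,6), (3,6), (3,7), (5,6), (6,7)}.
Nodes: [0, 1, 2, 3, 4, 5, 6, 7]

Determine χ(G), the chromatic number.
Clique number ω(G) = 4 (lower bound: χ ≥ ω).
The clique on [1, 2, 5, 6] has size 4, forcing χ ≥ 4, and the coloring below uses 4 colors, so χ(G) = 4.
A valid 4-coloring: color 1: [4, 6]; color 2: [2, 7]; color 3: [0, 1, 3]; color 4: [5].

χ(G) = 4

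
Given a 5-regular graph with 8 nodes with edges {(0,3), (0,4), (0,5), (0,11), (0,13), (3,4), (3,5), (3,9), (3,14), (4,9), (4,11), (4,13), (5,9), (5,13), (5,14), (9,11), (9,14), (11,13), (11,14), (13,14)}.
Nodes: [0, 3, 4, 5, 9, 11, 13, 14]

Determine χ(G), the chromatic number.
χ(G) = 4

Clique number ω(G) = 4 (lower bound: χ ≥ ω).
The clique on [0, 4, 11, 13] has size 4, forcing χ ≥ 4, and the coloring below uses 4 colors, so χ(G) = 4.
A valid 4-coloring: color 1: [9, 13]; color 2: [4, 5]; color 3: [3, 11]; color 4: [0, 14].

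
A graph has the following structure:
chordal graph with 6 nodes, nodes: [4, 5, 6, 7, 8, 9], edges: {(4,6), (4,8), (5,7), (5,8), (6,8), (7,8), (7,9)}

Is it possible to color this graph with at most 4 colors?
Yes, G is 4-colorable

A valid 4-coloring: color 1: [8, 9]; color 2: [4, 7]; color 3: [5, 6].
(χ(G) = 3 ≤ 4.)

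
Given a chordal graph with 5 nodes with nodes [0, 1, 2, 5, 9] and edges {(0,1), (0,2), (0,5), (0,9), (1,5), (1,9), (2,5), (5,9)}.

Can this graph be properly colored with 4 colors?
Yes, G is 4-colorable

A valid 4-coloring: color 1: [5]; color 2: [0]; color 3: [1, 2]; color 4: [9].
(χ(G) = 4 ≤ 4.)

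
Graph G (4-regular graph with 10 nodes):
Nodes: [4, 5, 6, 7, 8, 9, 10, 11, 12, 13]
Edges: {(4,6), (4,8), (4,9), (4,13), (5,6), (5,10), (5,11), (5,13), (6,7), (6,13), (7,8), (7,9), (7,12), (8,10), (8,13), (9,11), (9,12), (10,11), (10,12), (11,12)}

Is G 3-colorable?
No, G is not 3-colorable

Suppose a proper 3-coloring c exists. The clique [4, 6, 13] takes 3 distinct colors; by symmetry let c(4) = 1, c(6) = 2, c(13) = 3.
- Vertex 5: neighbors [6, 13] already have colors [2, 3] ⇒ c(5) = 1.
- Vertex 8: neighbors [4, 13] already have colors [1, 3] ⇒ c(8) = 2.
- Vertex 10: neighbors [5, 8] already have colors [1, 2] ⇒ c(10) = 3.
- Vertex 11: neighbors [5, 10] already have colors [1, 3] ⇒ c(11) = 2.
- Vertex 9: neighbors [4, 11] already have colors [1, 2] ⇒ c(9) = 3.
- Vertex 7: neighbors [6, 9] already have colors [2, 3] ⇒ c(7) = 1.
- Vertex 12: neighbors [7, 11, 9] already have colors [1, 2, 3] — all 3 colors blocked. Contradiction.
The forced assignments end in a contradiction, so G has no proper 3-coloring (χ ≥ 4).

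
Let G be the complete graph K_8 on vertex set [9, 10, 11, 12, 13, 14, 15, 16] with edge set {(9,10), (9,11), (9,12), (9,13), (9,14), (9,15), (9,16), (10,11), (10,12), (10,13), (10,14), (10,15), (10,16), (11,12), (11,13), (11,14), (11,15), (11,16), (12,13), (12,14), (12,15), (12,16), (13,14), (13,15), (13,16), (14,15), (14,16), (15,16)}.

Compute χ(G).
χ(G) = 8

Clique number ω(G) = 8 (lower bound: χ ≥ ω).
The clique on [9, 10, 11, 12, 13, 14, 15, 16] has size 8, forcing χ ≥ 8, and the coloring below uses 8 colors, so χ(G) = 8.
A valid 8-coloring: color 1: [10]; color 2: [9]; color 3: [13]; color 4: [15]; color 5: [12]; color 6: [11]; color 7: [14]; color 8: [16].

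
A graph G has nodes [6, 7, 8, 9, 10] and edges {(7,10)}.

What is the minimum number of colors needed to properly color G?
χ(G) = 2

Clique number ω(G) = 2 (lower bound: χ ≥ ω).
The graph is bipartite (no odd cycle), so 2 colors suffice: χ(G) = 2.
A valid 2-coloring: color 1: [6, 7, 8, 9]; color 2: [10].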